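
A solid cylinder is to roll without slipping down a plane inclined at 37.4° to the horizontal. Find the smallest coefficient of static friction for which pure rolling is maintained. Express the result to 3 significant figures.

μ_min ≈ 0.255

The moment of inertia is (1/2)MR², giving k ≡ I/(MR²) = 0.5.
Newton's second law down the slope: Mg sinθ − f = Ma. The torque equation fR = Iα (with α = a/R) gives f = kMa.
These give a = g sinθ/(1+k) and the required friction f = kMg sinθ/(1+k).
With N = Mg cosθ, the no-slip condition f ≤ μN gives μ_min = f/N = k tanθ/(1+k).
μ_min = 0.5 × tan37.4° / 1.5 ≈ 0.255.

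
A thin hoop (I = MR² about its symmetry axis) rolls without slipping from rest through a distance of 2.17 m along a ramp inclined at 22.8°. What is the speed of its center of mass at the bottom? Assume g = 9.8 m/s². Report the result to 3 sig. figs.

With I = MR², the ratio k = I/(MR²) is 1.
The rolling condition ω = v/R makes the rotational term ½I(v/R)² = ½kMv², so KE_total = ½(1+k)Mv² = Mv².
The vertical drop is h = L sinθ = 2.17 × sin22.8° = 0.8409 m.
Setting Mgh = Mv² gives v = √(2gh/(1+k)) = √(2·9.8·0.8409/2) ≈ 2.87 m/s.

v ≈ 2.87 m/s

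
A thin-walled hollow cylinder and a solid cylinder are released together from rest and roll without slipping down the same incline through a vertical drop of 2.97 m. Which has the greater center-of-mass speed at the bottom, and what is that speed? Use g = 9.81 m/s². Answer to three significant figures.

the solid cylinder, at v ≈ 6.23 m/s

For rolling without slipping, Mgh = ½(1+k)Mv² where k = I/(MR²), so v = √(2gh/(1+k)).
Thin-walled hollow cylinder: k = 1, giving v = √(2×9.81×2.97/2) = 5.398 m/s.
Solid cylinder: k = 0.5, giving v = √(2×9.81×2.97/1.5) = 6.233 m/s.
The smaller k wins: the solid cylinder, at ≈ 6.23 m/s.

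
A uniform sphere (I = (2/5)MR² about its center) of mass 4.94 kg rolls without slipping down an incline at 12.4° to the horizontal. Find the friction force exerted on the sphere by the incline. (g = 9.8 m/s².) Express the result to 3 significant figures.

The moment of inertia is (2/5)MR², giving k ≡ I/(MR²) = 0.4.
Along the incline Mg sinθ − f = Ma, and torque about the center fR = Iα = kMR²(a/R) gives f = kMa.
Combining, a = g sinθ/(1+k) and f = kMa = kMg sinθ/(1+k).
f = 0.4 × 4.94 × 9.8 × sin12.4° / 1.4 ≈ 2.97 N.

f ≈ 2.97 N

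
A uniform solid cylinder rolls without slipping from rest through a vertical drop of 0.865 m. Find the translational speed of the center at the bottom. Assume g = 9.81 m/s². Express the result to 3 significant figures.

Here I = (1/2)MR², so the shape factor k = I/(MR²) = 0.5.
The rolling condition ω = v/R makes the rotational term ½I(v/R)² = ½kMv², so KE_total = ½(1+k)Mv² = (3/4)Mv².
Energy conservation: Mgh = (3/4)Mv², so v = √(2gh/(1+k)) = √(2 × 9.81 × 0.865 / 1.5) ≈ 3.36 m/s.

v ≈ 3.36 m/s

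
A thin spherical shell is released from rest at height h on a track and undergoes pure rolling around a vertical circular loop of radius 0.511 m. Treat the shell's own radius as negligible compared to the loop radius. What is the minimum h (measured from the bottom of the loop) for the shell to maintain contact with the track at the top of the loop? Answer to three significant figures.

With I = (2/3)MR², the ratio k = I/(MR²) is 2/3.
At the top of the loop, the minimum-contact condition is Mg = Mv_top²/r, so v_top² = gr.
With ω = v/R, the kinetic energy at speed v is ½(1+k)Mv² = (5/6)Mv².
Energy conservation from release (height h) to the top (height 2r): Mgh = Mg(2r) + (5/6)M·gr.
Thus h_min = 2r + (1+k)r/2 = r(2 + 1.667/2) = 0.511 × 2.833 ≈ 1.45 m.

h_min ≈ 1.45 m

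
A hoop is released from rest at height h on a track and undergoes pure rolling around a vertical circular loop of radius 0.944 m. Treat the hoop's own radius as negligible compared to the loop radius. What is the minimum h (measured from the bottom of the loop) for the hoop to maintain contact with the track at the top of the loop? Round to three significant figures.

Here I = MR², so the shape factor k = I/(MR²) = 1.
At the top of the loop, the minimum-contact condition is Mg = Mv_top²/r, so v_top² = gr.
With ω = v/R, the kinetic energy at speed v is ½(1+k)Mv² = Mv².
Energy conservation from release (height h) to the top (height 2r): Mgh = Mg(2r) + M·gr.
Thus h_min = 2r + (1+k)r/2 = r(2 + 2/2) = 0.944 × 3 ≈ 2.83 m.

h_min ≈ 2.83 m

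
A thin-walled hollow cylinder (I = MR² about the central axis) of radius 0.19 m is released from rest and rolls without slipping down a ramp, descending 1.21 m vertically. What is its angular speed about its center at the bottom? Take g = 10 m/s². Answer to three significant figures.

The moment of inertia is MR², giving k ≡ I/(MR²) = 1.
Pure rolling means v = ωR; then KE = ½Mv² + ½I(v/R)² = ½(1+k)Mv² = Mv².
Energy conservation Mgh = ½(1+k)Mv² gives v = √(2gh/(1+k)) = √(2 × 10 × 1.21 / 2) = 3.479 m/s.
The angular speed follows from ω = v/R = 3.479/0.19 ≈ 18.3 rad/s.

ω ≈ 18.3 rad/s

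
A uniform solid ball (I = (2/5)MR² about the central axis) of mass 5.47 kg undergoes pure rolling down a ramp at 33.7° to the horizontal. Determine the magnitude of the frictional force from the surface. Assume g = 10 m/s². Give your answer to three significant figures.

With I = (2/5)MR², the ratio k = I/(MR²) is 0.4.
Newton's second law down the slope: Mg sinθ − f = Ma. The torque equation fR = Iα (with α = a/R) gives f = kMa.
Combining, a = g sinθ/(1+k) and f = kMa = kMg sinθ/(1+k).
f = 0.4 × 5.47 × 10 × sin33.7° / 1.4 ≈ 8.67 N.

f ≈ 8.67 N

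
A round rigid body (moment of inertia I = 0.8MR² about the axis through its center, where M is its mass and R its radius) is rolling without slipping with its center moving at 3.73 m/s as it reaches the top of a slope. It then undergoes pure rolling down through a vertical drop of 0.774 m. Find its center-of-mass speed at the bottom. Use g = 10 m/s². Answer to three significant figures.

v ≈ 4.74 m/s

Here I = 0.8MR², so the shape factor k = I/(MR²) = 0.8.
Since it rolls without slipping, ω = v/R and KE = ½Mv² + ½Iω² = ½(1+k)Mv² = (9/10)Mv².
Energy conservation: (9/10)Mv₀² + Mgh = (9/10)Mv², so v² = v₀² + 2gh/(1+k).
v = √(3.73² + 2×10×0.774/1.8) = √22.51 ≈ 4.74 m/s.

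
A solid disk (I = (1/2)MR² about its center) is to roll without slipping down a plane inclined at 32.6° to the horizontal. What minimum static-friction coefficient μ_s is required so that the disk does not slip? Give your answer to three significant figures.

μ_min ≈ 0.213

For this body I = (1/2)MR², i.e. k = I/(MR²) = 0.5.
Newton's second law down the slope: Mg sinθ − f = Ma. The torque equation fR = Iα (with α = a/R) gives f = kMa.
These give a = g sinθ/(1+k) and the required friction f = kMg sinθ/(1+k).
The normal force is N = Mg cosθ, so μ_min = f/N = k tanθ/(1+k).
μ_min = 0.5 × tan32.6° / 1.5 ≈ 0.213.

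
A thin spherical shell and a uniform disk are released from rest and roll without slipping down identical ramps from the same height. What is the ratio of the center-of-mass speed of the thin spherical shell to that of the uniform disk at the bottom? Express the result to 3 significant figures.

v_ratio ≈ 0.949

Each satisfies Mgh = ½(1+k)Mv² with k = I/(MR²), so v ∝ 1/√(1+k).
For the thin spherical shell k = 2/3; for the uniform disk k = 0.5.
v₁/v₂ = √((1+k₂)/(1+k₁)) = √(1.5/1.667) ≈ 0.949.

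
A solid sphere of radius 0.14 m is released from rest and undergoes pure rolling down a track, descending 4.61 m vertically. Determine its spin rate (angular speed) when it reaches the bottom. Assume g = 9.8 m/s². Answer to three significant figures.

Here I = (2/5)MR², so the shape factor k = I/(MR²) = 0.4.
Since it rolls without slipping, ω = v/R and KE = ½Mv² + ½Iω² = ½(1+k)Mv² = (7/10)Mv².
Energy conservation Mgh = ½(1+k)Mv² gives v = √(2gh/(1+k)) = √(2 × 9.8 × 4.61 / 1.4) = 8.034 m/s.
Then ω = v/R = 8.034 / 0.14 ≈ 57.4 rad/s.

ω ≈ 57.4 rad/s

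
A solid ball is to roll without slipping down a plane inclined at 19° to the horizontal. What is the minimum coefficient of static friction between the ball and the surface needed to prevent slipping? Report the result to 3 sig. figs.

Here I = (2/5)MR², so the shape factor k = I/(MR²) = 0.4.
Translational: Mg sinθ − f = Ma. Rotational about the CM: fR = Iα = kMRa, so f = kMa.
These give a = g sinθ/(1+k) and the required friction f = kMg sinθ/(1+k).
The normal force is N = Mg cosθ, so μ_min = f/N = k tanθ/(1+k).
μ_min = 0.4 × tan19° / 1.4 ≈ 0.0984.

μ_min ≈ 0.0984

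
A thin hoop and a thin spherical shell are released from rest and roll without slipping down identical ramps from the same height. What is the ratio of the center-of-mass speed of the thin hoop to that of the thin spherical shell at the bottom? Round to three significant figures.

Each satisfies Mgh = ½(1+k)Mv² with k = I/(MR²), so v ∝ 1/√(1+k).
For the thin hoop k = 1; for the thin spherical shell k = 2/3.
v₁/v₂ = √((1+k₂)/(1+k₁)) = √(1.667/2) ≈ 0.913.

v_ratio ≈ 0.913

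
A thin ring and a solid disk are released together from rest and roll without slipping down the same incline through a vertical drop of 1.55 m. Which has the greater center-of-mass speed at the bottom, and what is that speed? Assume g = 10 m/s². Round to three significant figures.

For rolling without slipping, Mgh = ½(1+k)Mv² where k = I/(MR²), so v = √(2gh/(1+k)).
Thin ring: k = 1, giving v = √(2×10×1.55/2) = 3.937 m/s.
Solid disk: k = 0.5, giving v = √(2×10×1.55/1.5) = 4.546 m/s.
The smaller k wins: the solid disk, at ≈ 4.55 m/s.

the solid disk, at v ≈ 4.55 m/s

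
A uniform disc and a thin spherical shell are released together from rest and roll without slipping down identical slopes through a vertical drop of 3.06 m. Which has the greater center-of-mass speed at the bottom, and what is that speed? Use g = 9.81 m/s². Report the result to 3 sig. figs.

For rolling without slipping, Mgh = ½(1+k)Mv² where k = I/(MR²), so v = √(2gh/(1+k)).
Uniform disc: k = 0.5, giving v = √(2×9.81×3.06/1.5) = 6.327 m/s.
Thin spherical shell: k = 2/3, giving v = √(2×9.81×3.06/1.667) = 6.002 m/s.
The smaller k wins: the uniform disc, at ≈ 6.33 m/s.

the uniform disc, at v ≈ 6.33 m/s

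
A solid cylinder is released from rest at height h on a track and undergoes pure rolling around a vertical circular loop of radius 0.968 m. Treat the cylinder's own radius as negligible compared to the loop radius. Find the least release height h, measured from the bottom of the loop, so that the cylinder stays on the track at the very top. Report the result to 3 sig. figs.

For this body I = (1/2)MR², i.e. k = I/(MR²) = 0.5.
At the top of the loop, the minimum-contact condition is Mg = Mv_top²/r, so v_top² = gr.
With ω = v/R, the kinetic energy at speed v is ½(1+k)Mv² = (3/4)Mv².
Energy conservation from release (height h) to the top (height 2r): Mgh = Mg(2r) + (3/4)M·gr.
Thus h_min = 2r + (1+k)r/2 = r(2 + 1.5/2) = 0.968 × 2.75 ≈ 2.66 m.

h_min ≈ 2.66 m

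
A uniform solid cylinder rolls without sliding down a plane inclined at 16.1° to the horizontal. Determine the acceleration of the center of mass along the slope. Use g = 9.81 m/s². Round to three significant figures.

a ≈ 1.81 m/s²

With I = (1/2)MR², the ratio k = I/(MR²) is 0.5.
Newton's second law down the slope: Mg sinθ − f = Ma. The torque equation fR = Iα (with α = a/R) gives f = kMa.
Eliminating f: Mg sinθ = (1+k)Ma, so a = g sinθ/(1+k) = 9.81 × sin16.1° / 1.5 ≈ 1.81 m/s².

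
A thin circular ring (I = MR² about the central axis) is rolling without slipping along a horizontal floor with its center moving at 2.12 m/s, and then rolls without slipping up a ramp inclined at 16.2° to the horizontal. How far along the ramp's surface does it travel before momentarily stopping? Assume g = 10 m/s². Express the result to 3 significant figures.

d ≈ 1.61 m

The moment of inertia is MR², giving k ≡ I/(MR²) = 1.
Pure rolling means v = ωR; then KE = ½Mv² + ½I(v/R)² = ½(1+k)Mv² = Mv².
Setting this equal to Mgh gives the vertical rise h = (1+k)v₀²/(2g) = 2×2.12²/(2×10) = 0.4494 m.
The distance along the slope is d = h/sinθ = 0.4494/sin16.2° ≈ 1.61 m.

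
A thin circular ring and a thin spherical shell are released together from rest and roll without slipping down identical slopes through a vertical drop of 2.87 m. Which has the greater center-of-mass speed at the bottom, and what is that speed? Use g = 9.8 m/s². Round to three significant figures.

the thin spherical shell, at v ≈ 5.81 m/s

For rolling without slipping, Mgh = ½(1+k)Mv² where k = I/(MR²), so v = √(2gh/(1+k)).
Thin circular ring: k = 1, giving v = √(2×9.8×2.87/2) = 5.303 m/s.
Thin spherical shell: k = 2/3, giving v = √(2×9.8×2.87/1.667) = 5.81 m/s.
The smaller k wins: the thin spherical shell, at ≈ 5.81 m/s.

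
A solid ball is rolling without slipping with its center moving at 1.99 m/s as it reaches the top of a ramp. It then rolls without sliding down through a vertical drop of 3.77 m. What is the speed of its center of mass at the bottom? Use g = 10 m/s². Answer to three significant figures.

v ≈ 7.60 m/s

The moment of inertia is (2/5)MR², giving k ≡ I/(MR²) = 0.4.
Rolling without slipping gives ω = v/R, so the total kinetic energy is ½Mv² + ½Iω² = ½(1+k)Mv² = (7/10)Mv².
Conserving energy between top and bottom: (7/10)Mv² = (7/10)Mv₀² + Mgh, hence v² = v₀² + 2gh/(1+k).
v = √(1.99² + 2×10×3.77/1.4) = √57.82 ≈ 7.60 m/s.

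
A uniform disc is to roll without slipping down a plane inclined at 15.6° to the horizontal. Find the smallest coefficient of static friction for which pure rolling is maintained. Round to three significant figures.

For this body I = (1/2)MR², i.e. k = I/(MR²) = 0.5.
Along the incline Mg sinθ − f = Ma, and torque about the center fR = Iα = kMR²(a/R) gives f = kMa.
These give a = g sinθ/(1+k) and the required friction f = kMg sinθ/(1+k).
With N = Mg cosθ, the no-slip condition f ≤ μN gives μ_min = f/N = k tanθ/(1+k).
μ_min = 0.5 × tan15.6° / 1.5 ≈ 0.0931.

μ_min ≈ 0.0931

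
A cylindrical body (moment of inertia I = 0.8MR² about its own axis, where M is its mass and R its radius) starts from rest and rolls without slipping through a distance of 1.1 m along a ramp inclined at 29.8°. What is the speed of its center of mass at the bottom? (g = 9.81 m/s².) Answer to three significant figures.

With I = 0.8MR², the ratio k = I/(MR²) is 0.8.
Since it rolls without slipping, ω = v/R and KE = ½Mv² + ½Iω² = ½(1+k)Mv² = (9/10)Mv².
The vertical drop is h = L sinθ = 1.1 × sin29.8° = 0.5467 m.
Energy conservation: Mgh = (9/10)Mv², so v = √(2gh/(1+k)) = √(2 × 9.81 × 0.5467 / 1.8) ≈ 2.44 m/s.

v ≈ 2.44 m/s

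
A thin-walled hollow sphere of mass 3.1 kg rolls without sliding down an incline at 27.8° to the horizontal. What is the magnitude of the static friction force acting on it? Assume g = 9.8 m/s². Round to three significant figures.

f ≈ 5.67 N

The moment of inertia is (2/3)MR², giving k ≡ I/(MR²) = 2/3.
Along the incline Mg sinθ − f = Ma, and torque about the center fR = Iα = kMR²(a/R) gives f = kMa.
Combining, a = g sinθ/(1+k) and f = kMa = kMg sinθ/(1+k).
f = (2/3) × 3.1 × 9.8 × sin27.8° / 1.667 ≈ 5.67 N.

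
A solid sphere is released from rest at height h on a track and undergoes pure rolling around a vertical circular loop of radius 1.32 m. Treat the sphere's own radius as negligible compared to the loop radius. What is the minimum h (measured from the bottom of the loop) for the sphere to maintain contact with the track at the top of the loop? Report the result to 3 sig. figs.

h_min ≈ 3.56 m

For this body I = (2/5)MR², i.e. k = I/(MR²) = 0.4.
At the top of the loop, the minimum-contact condition is Mg = Mv_top²/r, so v_top² = gr.
With ω = v/R, the kinetic energy at speed v is ½(1+k)Mv² = (7/10)Mv².
Energy conservation from release (height h) to the top (height 2r): Mgh = Mg(2r) + (7/10)M·gr.
Thus h_min = 2r + (1+k)r/2 = r(2 + 1.4/2) = 1.32 × 2.7 ≈ 3.56 m.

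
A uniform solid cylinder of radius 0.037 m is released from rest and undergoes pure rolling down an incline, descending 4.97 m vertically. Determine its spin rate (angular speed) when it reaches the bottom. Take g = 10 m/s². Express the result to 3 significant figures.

With I = (1/2)MR², the ratio k = I/(MR²) is 0.5.
Since it rolls without slipping, ω = v/R and KE = ½Mv² + ½Iω² = ½(1+k)Mv² = (3/4)Mv².
Energy conservation Mgh = ½(1+k)Mv² gives v = √(2gh/(1+k)) = √(2 × 10 × 4.97 / 1.5) = 8.14 m/s.
The angular speed follows from ω = v/R = 8.14/0.037 ≈ 220 rad/s.

ω ≈ 220 rad/s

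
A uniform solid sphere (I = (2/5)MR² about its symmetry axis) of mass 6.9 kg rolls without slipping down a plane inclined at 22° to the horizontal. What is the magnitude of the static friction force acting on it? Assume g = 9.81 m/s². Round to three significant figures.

f ≈ 7.24 N

With I = (2/5)MR², the ratio k = I/(MR²) is 0.4.
Along the incline Mg sinθ − f = Ma, and torque about the center fR = Iα = kMR²(a/R) gives f = kMa.
Combining, a = g sinθ/(1+k) and f = kMa = kMg sinθ/(1+k).
f = 0.4 × 6.9 × 9.81 × sin22° / 1.4 ≈ 7.24 N.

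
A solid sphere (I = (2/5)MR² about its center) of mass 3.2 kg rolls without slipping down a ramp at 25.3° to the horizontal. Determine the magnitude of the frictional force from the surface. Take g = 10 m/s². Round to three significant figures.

With I = (2/5)MR², the ratio k = I/(MR²) is 0.4.
Along the incline Mg sinθ − f = Ma, and torque about the center fR = Iα = kMR²(a/R) gives f = kMa.
Combining, a = g sinθ/(1+k) and f = kMa = kMg sinθ/(1+k).
f = 0.4 × 3.2 × 10 × sin25.3° / 1.4 ≈ 3.91 N.

f ≈ 3.91 N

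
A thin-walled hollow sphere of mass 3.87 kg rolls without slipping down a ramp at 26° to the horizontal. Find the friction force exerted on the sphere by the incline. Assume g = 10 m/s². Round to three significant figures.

For this body I = (2/3)MR², i.e. k = I/(MR²) = 2/3.
Along the incline Mg sinθ − f = Ma, and torque about the center fR = Iα = kMR²(a/R) gives f = kMa.
Combining, a = g sinθ/(1+k) and f = kMa = kMg sinθ/(1+k).
f = (2/3) × 3.87 × 10 × sin26° / 1.667 ≈ 6.79 N.

f ≈ 6.79 N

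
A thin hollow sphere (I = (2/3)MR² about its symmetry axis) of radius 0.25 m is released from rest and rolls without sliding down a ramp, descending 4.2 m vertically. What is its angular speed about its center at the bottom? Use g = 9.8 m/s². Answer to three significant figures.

ω ≈ 28.1 rad/s

The moment of inertia is (2/3)MR², giving k ≡ I/(MR²) = 2/3.
Since it rolls without slipping, ω = v/R and KE = ½Mv² + ½Iω² = ½(1+k)Mv² = (5/6)Mv².
Energy conservation Mgh = ½(1+k)Mv² gives v = √(2gh/(1+k)) = √(2 × 9.8 × 4.2 / 1.667) = 7.028 m/s.
The angular speed follows from ω = v/R = 7.028/0.25 ≈ 28.1 rad/s.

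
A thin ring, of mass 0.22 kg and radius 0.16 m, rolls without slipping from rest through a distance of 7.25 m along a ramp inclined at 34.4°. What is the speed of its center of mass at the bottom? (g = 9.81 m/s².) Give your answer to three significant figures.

v ≈ 6.34 m/s

Here I = MR², so the shape factor k = I/(MR²) = 1.
Pure rolling means v = ωR; then KE = ½Mv² + ½I(v/R)² = ½(1+k)Mv² = Mv².
The vertical drop is h = L sinθ = 7.25 × sin34.4° = 4.096 m.
Setting Mgh = Mv² gives v = √(2gh/(1+k)) = √(2·9.81·4.096/2) ≈ 6.34 m/s.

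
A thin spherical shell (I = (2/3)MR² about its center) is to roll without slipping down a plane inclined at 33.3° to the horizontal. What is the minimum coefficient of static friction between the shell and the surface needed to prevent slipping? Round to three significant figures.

μ_min ≈ 0.263

The moment of inertia is (2/3)MR², giving k ≡ I/(MR²) = 2/3.
Newton's second law down the slope: Mg sinθ − f = Ma. The torque equation fR = Iα (with α = a/R) gives f = kMa.
These give a = g sinθ/(1+k) and the required friction f = kMg sinθ/(1+k).
With N = Mg cosθ, the no-slip condition f ≤ μN gives μ_min = f/N = k tanθ/(1+k).
μ_min = (2/3) × tan33.3° / 1.667 ≈ 0.263.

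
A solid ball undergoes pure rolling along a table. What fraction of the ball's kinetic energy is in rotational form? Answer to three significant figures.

fraction ≈ 0.286

With I = (2/5)MR², the ratio k = I/(MR²) is 0.4.
Since ω = v/R, the translational part is ½Mv² and the rotational part is ½I(v/R)² = ½kMv²; the total is ½(1+k)Mv².
The rotational fraction is therefore k/(1+k) = 0.4/1.4 ≈ 0.286.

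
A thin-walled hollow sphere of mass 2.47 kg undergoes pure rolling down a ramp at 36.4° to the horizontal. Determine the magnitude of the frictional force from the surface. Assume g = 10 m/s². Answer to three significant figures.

f ≈ 5.86 N

For this body I = (2/3)MR², i.e. k = I/(MR²) = 2/3.
Along the incline Mg sinθ − f = Ma, and torque about the center fR = Iα = kMR²(a/R) gives f = kMa.
Combining, a = g sinθ/(1+k) and f = kMa = kMg sinθ/(1+k).
f = (2/3) × 2.47 × 10 × sin36.4° / 1.667 ≈ 5.86 N.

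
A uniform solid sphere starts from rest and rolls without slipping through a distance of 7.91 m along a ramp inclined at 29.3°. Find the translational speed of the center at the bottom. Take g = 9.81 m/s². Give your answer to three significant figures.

Here I = (2/5)MR², so the shape factor k = I/(MR²) = 0.4.
Since it rolls without slipping, ω = v/R and KE = ½Mv² + ½Iω² = ½(1+k)Mv² = (7/10)Mv².
The vertical drop is h = L sinθ = 7.91 × sin29.3° = 3.871 m.
Setting Mgh = (7/10)Mv² gives v = √(2gh/(1+k)) = √(2·9.81·3.871/1.4) ≈ 7.37 m/s.

v ≈ 7.37 m/s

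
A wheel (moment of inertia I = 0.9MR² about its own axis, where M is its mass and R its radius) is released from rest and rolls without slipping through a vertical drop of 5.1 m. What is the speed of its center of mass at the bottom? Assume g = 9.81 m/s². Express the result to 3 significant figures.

v ≈ 7.26 m/s

The moment of inertia is 0.9MR², giving k ≡ I/(MR²) = 0.9.
Rolling without slipping gives ω = v/R, so the total kinetic energy is ½Mv² + ½Iω² = ½(1+k)Mv² = (19/20)Mv².
Energy conservation: Mgh = (19/20)Mv², so v = √(2gh/(1+k)) = √(2 × 9.81 × 5.1 / 1.9) ≈ 7.26 m/s.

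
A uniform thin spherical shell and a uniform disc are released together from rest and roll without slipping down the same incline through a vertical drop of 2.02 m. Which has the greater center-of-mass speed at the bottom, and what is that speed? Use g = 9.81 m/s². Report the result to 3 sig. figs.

For rolling without slipping, Mgh = ½(1+k)Mv² where k = I/(MR²), so v = √(2gh/(1+k)).
Uniform thin spherical shell: k = 2/3, giving v = √(2×9.81×2.02/1.667) = 4.876 m/s.
Uniform disc: k = 0.5, giving v = √(2×9.81×2.02/1.5) = 5.14 m/s.
The smaller k wins: the uniform disc, at ≈ 5.14 m/s.

the uniform disc, at v ≈ 5.14 m/s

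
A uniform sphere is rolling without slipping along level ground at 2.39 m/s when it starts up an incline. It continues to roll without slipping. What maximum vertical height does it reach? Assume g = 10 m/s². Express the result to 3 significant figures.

The moment of inertia is (2/5)MR², giving k ≡ I/(MR²) = 0.4.
Pure rolling means v = ωR; then KE = ½Mv² + ½I(v/R)² = ½(1+k)Mv² = (7/10)Mv².
At the top the kinetic energy is zero, so (7/10)Mv₀² = Mgh.
Thus h = (1+k)v₀²/(2g) = 1.4 × 2.39² / (2 × 10) ≈ 0.400 m.

h ≈ 0.400 m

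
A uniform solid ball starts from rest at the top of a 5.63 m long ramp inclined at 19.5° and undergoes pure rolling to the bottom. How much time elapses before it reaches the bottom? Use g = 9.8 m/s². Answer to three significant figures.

For this body I = (2/5)MR², i.e. k = I/(MR²) = 0.4.
Translational: Mg sinθ − f = Ma. Rotational about the CM: fR = Iα = kMRa, so f = kMa.
Hence a = g sinθ/(1+k) = 9.8×sin19.5°/1.4 = 2.337 m/s².
With constant a from rest, t = √(2L/a) = √(2·5.63/2.337) ≈ 2.20 s.

t ≈ 2.20 s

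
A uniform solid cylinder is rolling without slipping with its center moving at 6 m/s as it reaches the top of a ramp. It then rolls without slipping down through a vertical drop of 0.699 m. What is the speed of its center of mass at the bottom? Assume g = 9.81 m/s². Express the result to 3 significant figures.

v ≈ 6.72 m/s

The moment of inertia is (1/2)MR², giving k ≡ I/(MR²) = 0.5.
Pure rolling means v = ωR; then KE = ½Mv² + ½I(v/R)² = ½(1+k)Mv² = (3/4)Mv².
Energy conservation: (3/4)Mv₀² + Mgh = (3/4)Mv², so v² = v₀² + 2gh/(1+k).
v = √(6² + 2×9.81×0.699/1.5) = √45.14 ≈ 6.72 m/s.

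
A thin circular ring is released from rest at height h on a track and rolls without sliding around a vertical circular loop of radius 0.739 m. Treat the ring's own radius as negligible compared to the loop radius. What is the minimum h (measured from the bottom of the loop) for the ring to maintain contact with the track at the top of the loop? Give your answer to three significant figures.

For this body I = MR², i.e. k = I/(MR²) = 1.
At the top, contact is just lost when gravity alone supplies the centripetal force: Mg = Mv_top²/r, i.e. v_top² = gr.
With ω = v/R, the kinetic energy at speed v is ½(1+k)Mv² = Mv².
Energy conservation from release (height h) to the top (height 2r): Mgh = Mg(2r) + M·gr.
Thus h_min = 2r + (1+k)r/2 = r(2 + 2/2) = 0.739 × 3 ≈ 2.22 m.

h_min ≈ 2.22 m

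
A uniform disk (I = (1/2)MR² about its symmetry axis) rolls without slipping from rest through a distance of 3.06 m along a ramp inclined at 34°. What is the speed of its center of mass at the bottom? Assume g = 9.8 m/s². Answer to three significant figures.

With I = (1/2)MR², the ratio k = I/(MR²) is 0.5.
Rolling without slipping gives ω = v/R, so the total kinetic energy is ½Mv² + ½Iω² = ½(1+k)Mv² = (3/4)Mv².
The vertical drop is h = L sinθ = 3.06 × sin34° = 1.711 m.
Setting Mgh = (3/4)Mv² gives v = √(2gh/(1+k)) = √(2·9.8·1.711/1.5) ≈ 4.73 m/s.

v ≈ 4.73 m/s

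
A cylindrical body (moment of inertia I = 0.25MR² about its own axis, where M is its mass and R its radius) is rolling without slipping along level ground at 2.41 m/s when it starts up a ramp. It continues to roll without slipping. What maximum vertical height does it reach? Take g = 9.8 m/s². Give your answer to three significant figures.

For this body I = 0.25MR², i.e. k = I/(MR²) = 0.25.
The rolling condition ω = v/R makes the rotational term ½I(v/R)² = ½kMv², so KE_total = ½(1+k)Mv² = (5/8)Mv².
All of this converts to potential energy at the highest point: (5/8)Mv₀² = Mgh.
Thus h = (1+k)v₀²/(2g) = 1.25 × 2.41² / (2 × 9.8) ≈ 0.370 m.

h ≈ 0.370 m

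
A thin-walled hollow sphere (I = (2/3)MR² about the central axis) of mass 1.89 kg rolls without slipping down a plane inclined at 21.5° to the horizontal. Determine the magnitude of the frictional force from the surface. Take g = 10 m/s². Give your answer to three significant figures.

f ≈ 2.77 N

The moment of inertia is (2/3)MR², giving k ≡ I/(MR²) = 2/3.
Newton's second law down the slope: Mg sinθ − f = Ma. The torque equation fR = Iα (with α = a/R) gives f = kMa.
Combining, a = g sinθ/(1+k) and f = kMa = kMg sinθ/(1+k).
f = (2/3) × 1.89 × 10 × sin21.5° / 1.667 ≈ 2.77 N.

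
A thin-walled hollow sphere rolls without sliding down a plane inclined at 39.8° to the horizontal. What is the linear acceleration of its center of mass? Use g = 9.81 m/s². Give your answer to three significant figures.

a ≈ 3.77 m/s²

The moment of inertia is (2/3)MR², giving k ≡ I/(MR²) = 2/3.
Newton's second law down the slope: Mg sinθ − f = Ma. The torque equation fR = Iα (with α = a/R) gives f = kMa.
Eliminating f: Mg sinθ = (1+k)Ma, so a = g sinθ/(1+k) = 9.81 × sin39.8° / 1.667 ≈ 3.77 m/s².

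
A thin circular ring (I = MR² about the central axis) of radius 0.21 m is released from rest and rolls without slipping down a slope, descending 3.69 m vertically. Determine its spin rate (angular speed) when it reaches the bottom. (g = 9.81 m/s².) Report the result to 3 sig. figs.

With I = MR², the ratio k = I/(MR²) is 1.
The rolling condition ω = v/R makes the rotational term ½I(v/R)² = ½kMv², so KE_total = ½(1+k)Mv² = Mv².
Energy conservation Mgh = ½(1+k)Mv² gives v = √(2gh/(1+k)) = √(2 × 9.81 × 3.69 / 2) = 6.017 m/s.
The angular speed follows from ω = v/R = 6.017/0.21 ≈ 28.7 rad/s.

ω ≈ 28.7 rad/s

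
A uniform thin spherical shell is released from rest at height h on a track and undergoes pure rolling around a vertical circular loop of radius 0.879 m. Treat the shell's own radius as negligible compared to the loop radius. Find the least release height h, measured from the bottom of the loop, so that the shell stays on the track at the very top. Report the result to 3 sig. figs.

h_min ≈ 2.49 m

With I = (2/3)MR², the ratio k = I/(MR²) is 2/3.
At the top of the loop, the minimum-contact condition is Mg = Mv_top²/r, so v_top² = gr.
With ω = v/R, the kinetic energy at speed v is ½(1+k)Mv² = (5/6)Mv².
Energy conservation from release (height h) to the top (height 2r): Mgh = Mg(2r) + (5/6)M·gr.
Thus h_min = 2r + (1+k)r/2 = r(2 + 1.667/2) = 0.879 × 2.833 ≈ 2.49 m.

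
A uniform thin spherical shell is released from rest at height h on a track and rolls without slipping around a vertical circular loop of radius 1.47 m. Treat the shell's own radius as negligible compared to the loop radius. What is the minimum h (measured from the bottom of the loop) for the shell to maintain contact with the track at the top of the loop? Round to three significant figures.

h_min ≈ 4.17 m

The moment of inertia is (2/3)MR², giving k ≡ I/(MR²) = 2/3.
At the top of the loop, the minimum-contact condition is Mg = Mv_top²/r, so v_top² = gr.
With ω = v/R, the kinetic energy at speed v is ½(1+k)Mv² = (5/6)Mv².
Energy conservation from release (height h) to the top (height 2r): Mgh = Mg(2r) + (5/6)M·gr.
Thus h_min = 2r + (1+k)r/2 = r(2 + 1.667/2) = 1.47 × 2.833 ≈ 4.17 m.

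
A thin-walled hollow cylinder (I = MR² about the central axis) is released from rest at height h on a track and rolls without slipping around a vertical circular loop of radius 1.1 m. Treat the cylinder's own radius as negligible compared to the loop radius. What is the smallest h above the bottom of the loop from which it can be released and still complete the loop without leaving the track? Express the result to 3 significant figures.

h_min ≈ 3.30 m

For this body I = MR², i.e. k = I/(MR²) = 1.
At the top of the loop, the minimum-contact condition is Mg = Mv_top²/r, so v_top² = gr.
With ω = v/R, the kinetic energy at speed v is ½(1+k)Mv² = Mv².
Energy conservation from release (height h) to the top (height 2r): Mgh = Mg(2r) + M·gr.
Thus h_min = 2r + (1+k)r/2 = r(2 + 2/2) = 1.1 × 3 ≈ 3.30 m.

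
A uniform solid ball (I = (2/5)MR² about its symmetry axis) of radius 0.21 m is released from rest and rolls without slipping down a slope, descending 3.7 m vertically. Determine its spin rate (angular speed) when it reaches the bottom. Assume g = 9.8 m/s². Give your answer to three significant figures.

The moment of inertia is (2/5)MR², giving k ≡ I/(MR²) = 0.4.
Rolling without slipping gives ω = v/R, so the total kinetic energy is ½Mv² + ½Iω² = ½(1+k)Mv² = (7/10)Mv².
Energy conservation Mgh = ½(1+k)Mv² gives v = √(2gh/(1+k)) = √(2 × 9.8 × 3.7 / 1.4) = 7.197 m/s.
Then ω = v/R = 7.197 / 0.21 ≈ 34.3 rad/s.

ω ≈ 34.3 rad/s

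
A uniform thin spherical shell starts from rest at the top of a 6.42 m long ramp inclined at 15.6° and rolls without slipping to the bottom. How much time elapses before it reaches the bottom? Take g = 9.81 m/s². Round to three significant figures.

t ≈ 2.85 s

Here I = (2/3)MR², so the shape factor k = I/(MR²) = 2/3.
Translational: Mg sinθ − f = Ma. Rotational about the CM: fR = Iα = kMRa, so f = kMa.
Hence a = g sinθ/(1+k) = 9.81×sin15.6°/1.667 = 1.583 m/s².
With constant a from rest, t = √(2L/a) = √(2·6.42/1.583) ≈ 2.85 s.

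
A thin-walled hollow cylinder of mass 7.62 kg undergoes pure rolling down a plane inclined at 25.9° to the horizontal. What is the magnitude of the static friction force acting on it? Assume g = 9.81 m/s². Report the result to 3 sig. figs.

f ≈ 16.3 N

The moment of inertia is MR², giving k ≡ I/(MR²) = 1.
Along the incline Mg sinθ − f = Ma, and torque about the center fR = Iα = kMR²(a/R) gives f = kMa.
Combining, a = g sinθ/(1+k) and f = kMa = kMg sinθ/(1+k).
f = 1 × 7.62 × 9.81 × sin25.9° / 2 ≈ 16.3 N.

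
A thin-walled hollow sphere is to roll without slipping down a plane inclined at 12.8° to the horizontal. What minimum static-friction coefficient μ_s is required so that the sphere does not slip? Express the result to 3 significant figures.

The moment of inertia is (2/3)MR², giving k ≡ I/(MR²) = 2/3.
Along the incline Mg sinθ − f = Ma, and torque about the center fR = Iα = kMR²(a/R) gives f = kMa.
These give a = g sinθ/(1+k) and the required friction f = kMg sinθ/(1+k).
The normal force is N = Mg cosθ, so μ_min = f/N = k tanθ/(1+k).
μ_min = (2/3) × tan12.8° / 1.667 ≈ 0.0909.

μ_min ≈ 0.0909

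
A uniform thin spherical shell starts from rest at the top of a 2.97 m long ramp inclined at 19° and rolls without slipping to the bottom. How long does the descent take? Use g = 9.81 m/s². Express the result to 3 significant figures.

Here I = (2/3)MR², so the shape factor k = I/(MR²) = 2/3.
Newton's second law down the slope: Mg sinθ − f = Ma. The torque equation fR = Iα (with α = a/R) gives f = kMa.
Hence a = g sinθ/(1+k) = 9.81×sin19°/1.667 = 1.916 m/s².
With constant a from rest, t = √(2L/a) = √(2·2.97/1.916) ≈ 1.76 s.

t ≈ 1.76 s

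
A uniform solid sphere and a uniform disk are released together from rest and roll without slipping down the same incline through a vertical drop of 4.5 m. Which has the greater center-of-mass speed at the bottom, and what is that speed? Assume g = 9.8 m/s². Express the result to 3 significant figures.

For rolling without slipping, Mgh = ½(1+k)Mv² where k = I/(MR²), so v = √(2gh/(1+k)).
Uniform solid sphere: k = 0.4, giving v = √(2×9.8×4.5/1.4) = 7.937 m/s.
Uniform disk: k = 0.5, giving v = √(2×9.8×4.5/1.5) = 7.668 m/s.
The smaller k wins: the uniform solid sphere, at ≈ 7.94 m/s.

the uniform solid sphere, at v ≈ 7.94 m/s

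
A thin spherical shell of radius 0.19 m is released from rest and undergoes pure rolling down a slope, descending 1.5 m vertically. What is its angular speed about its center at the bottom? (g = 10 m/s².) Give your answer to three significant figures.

ω ≈ 22.3 rad/s

The moment of inertia is (2/3)MR², giving k ≡ I/(MR²) = 2/3.
Pure rolling means v = ωR; then KE = ½Mv² + ½I(v/R)² = ½(1+k)Mv² = (5/6)Mv².
Energy conservation Mgh = ½(1+k)Mv² gives v = √(2gh/(1+k)) = √(2 × 10 × 1.5 / 1.667) = 4.243 m/s.
Then ω = v/R = 4.243 / 0.19 ≈ 22.3 rad/s.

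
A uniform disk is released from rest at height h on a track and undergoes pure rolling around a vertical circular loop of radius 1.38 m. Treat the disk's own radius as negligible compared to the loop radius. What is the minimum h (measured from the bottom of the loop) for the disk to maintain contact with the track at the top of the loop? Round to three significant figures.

Here I = (1/2)MR², so the shape factor k = I/(MR²) = 0.5.
At the top, contact is just lost when gravity alone supplies the centripetal force: Mg = Mv_top²/r, i.e. v_top² = gr.
With ω = v/R, the kinetic energy at speed v is ½(1+k)Mv² = (3/4)Mv².
Energy conservation from release (height h) to the top (height 2r): Mgh = Mg(2r) + (3/4)M·gr.
Thus h_min = 2r + (1+k)r/2 = r(2 + 1.5/2) = 1.38 × 2.75 ≈ 3.80 m.

h_min ≈ 3.80 m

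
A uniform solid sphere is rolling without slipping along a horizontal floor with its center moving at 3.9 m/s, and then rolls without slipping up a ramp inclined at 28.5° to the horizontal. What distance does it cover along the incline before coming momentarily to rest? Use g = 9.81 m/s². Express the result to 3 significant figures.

d ≈ 2.27 m

For this body I = (2/5)MR², i.e. k = I/(MR²) = 0.4.
The rolling condition ω = v/R makes the rotational term ½I(v/R)² = ½kMv², so KE_total = ½(1+k)Mv² = (7/10)Mv².
Setting this equal to Mgh gives the vertical rise h = (1+k)v₀²/(2g) = 1.4×3.9²/(2×9.81) = 1.085 m.
Along the incline, d = h/sinθ = 1.085/sin28.5° ≈ 2.27 m.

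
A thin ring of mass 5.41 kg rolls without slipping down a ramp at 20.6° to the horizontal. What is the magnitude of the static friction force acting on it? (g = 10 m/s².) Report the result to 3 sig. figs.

With I = MR², the ratio k = I/(MR²) is 1.
Newton's second law down the slope: Mg sinθ − f = Ma. The torque equation fR = Iα (with α = a/R) gives f = kMa.
Combining, a = g sinθ/(1+k) and f = kMa = kMg sinθ/(1+k).
f = 1 × 5.41 × 10 × sin20.6° / 2 ≈ 9.52 N.

f ≈ 9.52 N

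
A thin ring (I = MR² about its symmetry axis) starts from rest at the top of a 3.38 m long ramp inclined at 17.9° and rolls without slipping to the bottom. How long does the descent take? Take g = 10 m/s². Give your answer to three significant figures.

t ≈ 2.10 s

Here I = MR², so the shape factor k = I/(MR²) = 1.
Newton's second law down the slope: Mg sinθ − f = Ma. The torque equation fR = Iα (with α = a/R) gives f = kMa.
Hence a = g sinθ/(1+k) = 10×sin17.9°/2 = 1.537 m/s².
Starting from rest, L = ½at², so t = √(2L/a) = √(2×3.38/1.537) ≈ 2.10 s.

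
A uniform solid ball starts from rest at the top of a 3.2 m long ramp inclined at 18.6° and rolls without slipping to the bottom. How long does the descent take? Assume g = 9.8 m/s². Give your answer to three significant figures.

t ≈ 1.69 s

For this body I = (2/5)MR², i.e. k = I/(MR²) = 0.4.
Newton's second law down the slope: Mg sinθ − f = Ma. The torque equation fR = Iα (with α = a/R) gives f = kMa.
Hence a = g sinθ/(1+k) = 9.8×sin18.6°/1.4 = 2.233 m/s².
With constant a from rest, t = √(2L/a) = √(2·3.2/2.233) ≈ 1.69 s.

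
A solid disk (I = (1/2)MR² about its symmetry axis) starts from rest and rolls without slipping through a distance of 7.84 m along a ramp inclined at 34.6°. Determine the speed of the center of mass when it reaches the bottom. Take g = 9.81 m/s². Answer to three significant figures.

With I = (1/2)MR², the ratio k = I/(MR²) is 0.5.
Pure rolling means v = ωR; then KE = ½Mv² + ½I(v/R)² = ½(1+k)Mv² = (3/4)Mv².
The vertical drop is h = L sinθ = 7.84 × sin34.6° = 4.452 m.
Setting Mgh = (3/4)Mv² gives v = √(2gh/(1+k)) = √(2·9.81·4.452/1.5) ≈ 7.63 m/s.

v ≈ 7.63 m/s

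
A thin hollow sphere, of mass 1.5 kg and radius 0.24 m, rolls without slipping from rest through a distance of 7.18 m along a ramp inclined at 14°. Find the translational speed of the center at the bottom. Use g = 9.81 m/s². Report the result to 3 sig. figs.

v ≈ 4.52 m/s

For this body I = (2/3)MR², i.e. k = I/(MR²) = 2/3.
Rolling without slipping gives ω = v/R, so the total kinetic energy is ½Mv² + ½Iω² = ½(1+k)Mv² = (5/6)Mv².
The vertical drop is h = L sinθ = 7.18 × sin14° = 1.737 m.
Setting Mgh = (5/6)Mv² gives v = √(2gh/(1+k)) = √(2·9.81·1.737/1.667) ≈ 4.52 m/s.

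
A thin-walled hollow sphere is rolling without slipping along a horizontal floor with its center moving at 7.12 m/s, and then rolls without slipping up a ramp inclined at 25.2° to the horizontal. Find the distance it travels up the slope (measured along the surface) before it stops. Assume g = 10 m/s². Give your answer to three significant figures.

d ≈ 9.92 m

The moment of inertia is (2/3)MR², giving k ≡ I/(MR²) = 2/3.
Pure rolling means v = ωR; then KE = ½Mv² + ½I(v/R)² = ½(1+k)Mv² = (5/6)Mv².
Setting this equal to Mgh gives the vertical rise h = (1+k)v₀²/(2g) = 1.667×7.12²/(2×10) = 4.225 m.
The distance along the slope is d = h/sinθ = 4.225/sin25.2° ≈ 9.92 m.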